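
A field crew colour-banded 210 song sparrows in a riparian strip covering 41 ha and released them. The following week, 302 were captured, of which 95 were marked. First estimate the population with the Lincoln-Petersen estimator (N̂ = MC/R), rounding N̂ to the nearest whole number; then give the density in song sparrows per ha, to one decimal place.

density ≈ 16.3 song sparrows per ha

N̂ = 210·302/95 = 63420/95 ≈ 667.6 → 668
Density = N̂ / area = 668 / 41 ≈ 16.29 → 16.3 per ha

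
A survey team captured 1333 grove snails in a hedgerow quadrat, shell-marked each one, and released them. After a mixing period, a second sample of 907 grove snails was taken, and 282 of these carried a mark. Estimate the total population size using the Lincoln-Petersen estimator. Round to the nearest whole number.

The marked fraction in the recapture sample should equal the marked fraction in the population: 282/907 = 1333/N.
N = (1333 × 907) / 282 = 1209031 / 282 ≈ 4287.3 → 4287

N ≈ 4287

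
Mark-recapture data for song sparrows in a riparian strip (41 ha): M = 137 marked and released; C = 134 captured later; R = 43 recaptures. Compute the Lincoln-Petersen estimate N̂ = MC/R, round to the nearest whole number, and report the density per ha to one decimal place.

N̂ = 137·134/43 = 18358/43 ≈ 426.9 → 427
Density = N̂ / area = 427 / 41 ≈ 10.41 → 10.4 per ha

density ≈ 10.4 song sparrows per ha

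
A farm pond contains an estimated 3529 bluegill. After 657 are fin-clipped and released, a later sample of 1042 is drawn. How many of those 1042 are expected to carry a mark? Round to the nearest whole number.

expected recaptures ≈ 194

The marked fraction of the population is 657/3529, so in a sample of 1042 expect C·(M/N) marked.
E[R] = 657 × 1042 / 3529 = 684594 / 3529 ≈ 194.0 → 194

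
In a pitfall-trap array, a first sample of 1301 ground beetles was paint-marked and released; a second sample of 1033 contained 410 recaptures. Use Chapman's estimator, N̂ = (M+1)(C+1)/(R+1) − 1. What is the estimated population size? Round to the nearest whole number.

N ≈ 3275

N̂ = (1301+1)(1033+1)/(410+1) − 1 = 1302·1034/411 − 1
= 1346268/411 − 1 ≈ 3275.6 − 1 ≈ 3274.6 → 3275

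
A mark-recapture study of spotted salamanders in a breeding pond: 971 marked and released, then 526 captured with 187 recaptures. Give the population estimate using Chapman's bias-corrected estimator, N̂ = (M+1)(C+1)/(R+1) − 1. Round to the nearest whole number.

N ≈ 2724

N̂ = (971+1)(526+1)/(187+1) − 1 = 972·527/188 − 1
= 512244/188 − 1 ≈ 2724.7 − 1 ≈ 2723.7 → 2724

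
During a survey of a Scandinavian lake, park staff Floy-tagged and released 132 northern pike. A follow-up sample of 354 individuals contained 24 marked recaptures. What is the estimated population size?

N = 1947

If marked individuals mix randomly, R/C ≈ M/N, giving N ≈ M·C/R.
N = (132 × 354) / 24 = 46728 / 24 = 1947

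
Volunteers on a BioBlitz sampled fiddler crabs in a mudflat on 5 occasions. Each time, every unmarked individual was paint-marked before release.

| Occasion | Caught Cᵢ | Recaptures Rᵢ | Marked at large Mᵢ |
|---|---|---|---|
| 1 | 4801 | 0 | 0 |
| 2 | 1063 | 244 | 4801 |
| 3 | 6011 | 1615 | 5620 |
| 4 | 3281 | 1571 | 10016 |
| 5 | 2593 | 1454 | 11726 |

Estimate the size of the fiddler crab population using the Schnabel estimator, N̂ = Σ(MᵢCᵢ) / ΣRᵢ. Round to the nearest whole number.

N ≈ 20,916

Σ MᵢCᵢ = 0·4801 + 4801·1063 + 5620·6011 + 10016·3281 + 11726·2593 = 0 + 5103463 + 33781820 + 32862496 + 30405518 = 102153297
Σ Rᵢ = 0 + 244 + 1615 + 1571 + 1454 = 4884
N̂ = 102153297 / 4884 ≈ 20915.9 → 20916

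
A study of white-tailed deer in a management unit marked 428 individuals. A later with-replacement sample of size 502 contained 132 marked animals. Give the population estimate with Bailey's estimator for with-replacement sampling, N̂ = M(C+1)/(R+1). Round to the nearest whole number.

N ≈ 1619

N̂ = 428·(502+1)/(132+1) = 428·503/133 = 215284/133 ≈ 1618.7 → 1619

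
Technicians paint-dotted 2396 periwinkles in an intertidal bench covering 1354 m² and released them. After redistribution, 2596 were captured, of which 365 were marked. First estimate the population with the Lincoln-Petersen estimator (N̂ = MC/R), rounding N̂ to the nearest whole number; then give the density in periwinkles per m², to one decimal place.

N̂ = 2396·2596/365 = 6220016/365 ≈ 17041.1 → 17041
Density = N̂ / area = 17041 / 1354 ≈ 12.59 → 12.6 per m²

density ≈ 12.6 periwinkles per m²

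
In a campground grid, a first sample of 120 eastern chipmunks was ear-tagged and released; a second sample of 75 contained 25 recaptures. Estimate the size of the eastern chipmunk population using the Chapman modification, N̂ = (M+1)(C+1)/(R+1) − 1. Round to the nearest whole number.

N ≈ 353

N̂ = (120+1)(75+1)/(25+1) − 1 = 121·76/26 − 1
= 9196/26 − 1 ≈ 353.7 − 1 ≈ 352.7 → 353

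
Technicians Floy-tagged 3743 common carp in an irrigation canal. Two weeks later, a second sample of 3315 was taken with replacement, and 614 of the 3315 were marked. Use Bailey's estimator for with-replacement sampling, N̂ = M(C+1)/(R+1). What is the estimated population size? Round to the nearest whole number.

N ≈ 20,182

N̂ = 3743·(3315+1)/(614+1) = 3743·3316/615 = 12411788/615 ≈ 20181.8 → 20182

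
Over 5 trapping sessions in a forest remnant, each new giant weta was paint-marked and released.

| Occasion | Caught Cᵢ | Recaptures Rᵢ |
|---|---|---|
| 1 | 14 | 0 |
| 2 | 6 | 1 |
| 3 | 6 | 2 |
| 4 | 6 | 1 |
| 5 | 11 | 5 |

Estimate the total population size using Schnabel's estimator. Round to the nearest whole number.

N ≈ 72

Marked at large before each occasion: Mᵢ = Σⱼ<ᵢ (Cⱼ − Rⱼ) → M1=0, M2=14, M3=19, M4=23, M5=28
Σ MᵢCᵢ = 0·14 + 14·6 + 19·6 + 23·6 + 28·11 = 0 + 84 + 114 + 138 + 308 = 644
Σ Rᵢ = 0 + 1 + 2 + 1 + 5 = 9
N̂ = 644 / 9 ≈ 71.6 → 72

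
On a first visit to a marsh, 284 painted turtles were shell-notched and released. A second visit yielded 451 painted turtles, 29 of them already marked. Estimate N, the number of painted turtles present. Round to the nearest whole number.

N ≈ 4417

If marked individuals mix randomly, R/C ≈ M/N, giving N ≈ M·C/R.
N = (284 × 451) / 29 = 128084 / 29 ≈ 4416.7 → 4417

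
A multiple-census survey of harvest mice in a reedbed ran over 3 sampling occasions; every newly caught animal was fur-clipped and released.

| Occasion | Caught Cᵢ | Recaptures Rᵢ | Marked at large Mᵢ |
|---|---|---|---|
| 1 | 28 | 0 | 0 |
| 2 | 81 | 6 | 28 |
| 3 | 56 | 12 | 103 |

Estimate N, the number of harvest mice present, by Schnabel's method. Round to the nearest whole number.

Σ MᵢCᵢ = 0·28 + 28·81 + 103·56 = 0 + 2268 + 5768 = 8036
Σ Rᵢ = 0 + 6 + 12 = 18
N̂ = 8036 / 18 ≈ 446.4 → 446

N ≈ 446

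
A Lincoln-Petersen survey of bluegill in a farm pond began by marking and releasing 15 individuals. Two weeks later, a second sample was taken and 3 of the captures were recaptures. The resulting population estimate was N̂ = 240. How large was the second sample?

From N = M·C/R: C = N·R / M = 240·3 / 15 = 720 / 15 = 48.

C = 48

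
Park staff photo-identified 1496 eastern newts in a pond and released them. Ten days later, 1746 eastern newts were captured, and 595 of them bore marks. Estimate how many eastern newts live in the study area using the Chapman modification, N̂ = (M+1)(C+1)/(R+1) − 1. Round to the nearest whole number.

N ≈ 4387

N̂ = (1496+1)(1746+1)/(595+1) − 1 = 1497·1747/596 − 1
= 2615259/596 − 1 ≈ 4388.0 − 1 ≈ 4387.0 → 4387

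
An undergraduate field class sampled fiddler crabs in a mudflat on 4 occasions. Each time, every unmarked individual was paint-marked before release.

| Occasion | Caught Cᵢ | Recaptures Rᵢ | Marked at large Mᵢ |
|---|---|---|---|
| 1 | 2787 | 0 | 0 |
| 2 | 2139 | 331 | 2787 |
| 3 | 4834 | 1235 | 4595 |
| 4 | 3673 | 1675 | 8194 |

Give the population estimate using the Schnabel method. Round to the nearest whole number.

N ≈ 17,979

Σ MᵢCᵢ = 0·2787 + 2787·2139 + 4595·4834 + 8194·3673 = 0 + 5961393 + 22212230 + 30096562 = 58270185
Σ Rᵢ = 0 + 331 + 1235 + 1675 = 3241
N̂ = 58270185 / 3241 ≈ 17979.1 → 17979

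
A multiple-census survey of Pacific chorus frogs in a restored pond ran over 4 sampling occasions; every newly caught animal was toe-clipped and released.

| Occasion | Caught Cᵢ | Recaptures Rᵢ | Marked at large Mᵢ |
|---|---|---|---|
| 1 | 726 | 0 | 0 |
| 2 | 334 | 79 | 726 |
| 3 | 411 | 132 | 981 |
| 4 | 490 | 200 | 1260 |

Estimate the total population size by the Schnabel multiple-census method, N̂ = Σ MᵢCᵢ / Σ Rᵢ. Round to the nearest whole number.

N ≈ 3073

Σ MᵢCᵢ = 0·726 + 726·334 + 981·411 + 1260·490 = 0 + 242484 + 403191 + 617400 = 1263075
Σ Rᵢ = 0 + 79 + 132 + 200 = 411
N̂ = 1263075 / 411 ≈ 3073.2 → 3073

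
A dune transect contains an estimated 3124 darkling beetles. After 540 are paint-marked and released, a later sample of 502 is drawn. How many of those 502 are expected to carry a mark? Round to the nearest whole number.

expected recaptures ≈ 87

Expected recaptures E[R] = M·C / N.
E[R] = 540 × 502 / 3124 = 271080 / 3124 ≈ 86.8 → 87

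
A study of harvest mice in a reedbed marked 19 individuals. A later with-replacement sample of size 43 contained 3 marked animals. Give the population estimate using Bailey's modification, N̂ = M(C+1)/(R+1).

N̂ = 19·(43+1)/(3+1) = 19·44/4 = 836/4 = 209

N = 209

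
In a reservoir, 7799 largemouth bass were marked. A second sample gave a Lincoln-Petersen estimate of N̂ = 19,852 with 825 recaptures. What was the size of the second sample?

C = 2100

From N = M·C/R: C = N·R / M = 19852·825 / 7799 = 16377900 / 7799 = 2100.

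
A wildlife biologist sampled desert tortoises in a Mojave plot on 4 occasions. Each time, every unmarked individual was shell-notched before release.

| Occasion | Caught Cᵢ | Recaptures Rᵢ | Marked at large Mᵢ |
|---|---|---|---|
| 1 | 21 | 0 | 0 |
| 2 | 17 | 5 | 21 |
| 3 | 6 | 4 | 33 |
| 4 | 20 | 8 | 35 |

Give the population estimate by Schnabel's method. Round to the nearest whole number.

N ≈ 74

Σ MᵢCᵢ = 0·21 + 21·17 + 33·6 + 35·20 = 0 + 357 + 198 + 700 = 1255
Σ Rᵢ = 0 + 5 + 4 + 8 = 17
N̂ = 1255 / 17 ≈ 73.8 → 74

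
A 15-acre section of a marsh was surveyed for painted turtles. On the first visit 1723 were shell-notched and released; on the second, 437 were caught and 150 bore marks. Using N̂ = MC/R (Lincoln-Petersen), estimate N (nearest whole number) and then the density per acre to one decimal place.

density ≈ 334.7 painted turtles per acre

N̂ = 1723·437/150 = 752951/150 ≈ 5019.7 → 5020
Density = N̂ / area = 5020 / 15 ≈ 334.67 → 334.7 per acre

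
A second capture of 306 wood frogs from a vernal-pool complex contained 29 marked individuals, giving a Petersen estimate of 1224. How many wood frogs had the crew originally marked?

From N = M·C/R: M = N·R / C = 1224·29 / 306 = 35496 / 306 = 116.

M = 116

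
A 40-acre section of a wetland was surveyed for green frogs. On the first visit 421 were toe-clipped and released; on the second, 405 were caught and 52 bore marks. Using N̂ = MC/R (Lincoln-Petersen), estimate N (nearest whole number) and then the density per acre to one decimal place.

N̂ = 421·405/52 = 170505/52 ≈ 3278.9 → 3279
Density = N̂ / area = 3279 / 40 ≈ 81.97 → 82.0 per acre

density ≈ 82.0 green frogs per acre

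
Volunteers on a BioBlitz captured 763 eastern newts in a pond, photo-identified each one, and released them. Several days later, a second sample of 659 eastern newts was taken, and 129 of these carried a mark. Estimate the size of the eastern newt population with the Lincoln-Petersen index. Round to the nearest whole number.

N ≈ 3898

N = (763 × 659) / 129 = 502817 / 129 ≈ 3897.8 → 3898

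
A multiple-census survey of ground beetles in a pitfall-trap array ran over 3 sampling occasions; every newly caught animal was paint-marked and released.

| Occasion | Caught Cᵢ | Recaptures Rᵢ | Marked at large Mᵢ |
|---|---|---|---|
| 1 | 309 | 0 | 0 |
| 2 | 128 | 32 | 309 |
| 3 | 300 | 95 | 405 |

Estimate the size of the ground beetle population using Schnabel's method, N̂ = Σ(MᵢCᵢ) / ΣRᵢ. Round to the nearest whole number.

Σ MᵢCᵢ = 0·309 + 309·128 + 405·300 = 0 + 39552 + 121500 = 161052
Σ Rᵢ = 0 + 32 + 95 = 127
N̂ = 161052 / 127 ≈ 1268.1 → 1268

N ≈ 1268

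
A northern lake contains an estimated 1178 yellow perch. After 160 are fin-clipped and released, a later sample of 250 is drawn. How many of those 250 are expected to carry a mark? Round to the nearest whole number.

The marked fraction of the population is 160/1178, so in a sample of 250 expect C·(M/N) marked.
E[R] = 160 × 250 / 1178 = 40000 / 1178 ≈ 34.0 → 34

expected recaptures ≈ 34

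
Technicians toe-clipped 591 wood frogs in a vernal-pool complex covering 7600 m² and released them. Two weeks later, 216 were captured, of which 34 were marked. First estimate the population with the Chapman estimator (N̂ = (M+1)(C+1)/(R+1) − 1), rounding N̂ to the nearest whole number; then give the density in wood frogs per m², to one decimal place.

density ≈ 0.5 wood frogs per m²

N̂ = 592·217/35 − 1 = 128464/35 − 1 ≈ 3669.4 → 3669
Density = N̂ / area = 3669 / 7600 ≈ 0.48 → 0.5 per m²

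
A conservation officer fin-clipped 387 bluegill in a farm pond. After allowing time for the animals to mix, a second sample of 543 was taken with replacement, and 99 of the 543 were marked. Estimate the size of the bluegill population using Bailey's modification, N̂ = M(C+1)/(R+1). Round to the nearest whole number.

N ≈ 2105

N̂ = 387·(543+1)/(99+1) = 387·544/100 = 210528/100 ≈ 2105.3 → 2105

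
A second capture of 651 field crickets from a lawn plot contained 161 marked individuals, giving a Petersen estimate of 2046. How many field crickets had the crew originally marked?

From N = M·C/R: M = N·R / C = 2046·161 / 651 = 329406 / 651 = 506.

M = 506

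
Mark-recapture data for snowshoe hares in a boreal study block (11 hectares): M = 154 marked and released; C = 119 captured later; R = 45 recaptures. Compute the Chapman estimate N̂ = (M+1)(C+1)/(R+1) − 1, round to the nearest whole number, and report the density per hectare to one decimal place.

density ≈ 36.6 snowshoe hares per hectare

N̂ = 155·120/46 − 1 = 18600/46 − 1 ≈ 403.3 → 403
Density = N̂ / area = 403 / 11 ≈ 36.64 → 36.6 per hectare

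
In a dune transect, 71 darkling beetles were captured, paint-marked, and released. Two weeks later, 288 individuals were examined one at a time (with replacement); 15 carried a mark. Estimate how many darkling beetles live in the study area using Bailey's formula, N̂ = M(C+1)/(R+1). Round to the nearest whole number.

N̂ = 71·(288+1)/(15+1) = 71·289/16 = 20519/16 ≈ 1282.4 → 1282

N ≈ 1282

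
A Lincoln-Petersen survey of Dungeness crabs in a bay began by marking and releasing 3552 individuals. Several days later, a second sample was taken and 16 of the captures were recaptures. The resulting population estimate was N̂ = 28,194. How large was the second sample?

C = 127

From N = M·C/R: C = N·R / M = 28194·16 / 3552 = 451104 / 3552 = 127.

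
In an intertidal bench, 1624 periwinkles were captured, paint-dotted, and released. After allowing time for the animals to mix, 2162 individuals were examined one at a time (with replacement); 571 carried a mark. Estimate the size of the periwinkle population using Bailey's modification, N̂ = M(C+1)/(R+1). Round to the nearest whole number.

N̂ = 1624·(2162+1)/(571+1) = 1624·2163/572 = 3512712/572 ≈ 6141.1 → 6141

N ≈ 6141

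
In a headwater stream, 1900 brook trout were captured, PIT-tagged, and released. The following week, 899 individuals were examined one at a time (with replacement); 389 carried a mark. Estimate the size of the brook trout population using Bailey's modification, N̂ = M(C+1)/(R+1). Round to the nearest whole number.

N ≈ 4385

N̂ = 1900·(899+1)/(389+1) = 1900·900/390 = 1710000/390 ≈ 4384.6 → 4385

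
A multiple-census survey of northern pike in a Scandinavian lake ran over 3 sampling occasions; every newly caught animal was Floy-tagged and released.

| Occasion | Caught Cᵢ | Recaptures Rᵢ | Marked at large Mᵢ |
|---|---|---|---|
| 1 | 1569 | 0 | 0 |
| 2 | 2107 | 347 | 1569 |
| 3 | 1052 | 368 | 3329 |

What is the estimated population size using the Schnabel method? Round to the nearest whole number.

N ≈ 9522

Σ MᵢCᵢ = 0·1569 + 1569·2107 + 3329·1052 = 0 + 3305883 + 3502108 = 6807991
Σ Rᵢ = 0 + 347 + 368 = 715
N̂ = 6807991 / 715 ≈ 9521.7 → 9522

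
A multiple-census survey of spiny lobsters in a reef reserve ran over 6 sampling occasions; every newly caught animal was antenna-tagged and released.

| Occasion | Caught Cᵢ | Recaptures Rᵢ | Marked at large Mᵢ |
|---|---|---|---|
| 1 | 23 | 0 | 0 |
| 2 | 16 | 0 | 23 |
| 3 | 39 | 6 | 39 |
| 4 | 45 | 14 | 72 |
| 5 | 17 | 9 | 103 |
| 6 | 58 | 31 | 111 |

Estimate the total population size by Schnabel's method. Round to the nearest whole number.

N ≈ 222

Σ MᵢCᵢ = 0·23 + 23·16 + 39·39 + 72·45 + 103·17 + 111·58 = 0 + 368 + 1521 + 3240 + 1751 + 6438 = 13318
Σ Rᵢ = 0 + 0 + 6 + 14 + 9 + 31 = 60
N̂ = 13318 / 60 ≈ 222.0 → 222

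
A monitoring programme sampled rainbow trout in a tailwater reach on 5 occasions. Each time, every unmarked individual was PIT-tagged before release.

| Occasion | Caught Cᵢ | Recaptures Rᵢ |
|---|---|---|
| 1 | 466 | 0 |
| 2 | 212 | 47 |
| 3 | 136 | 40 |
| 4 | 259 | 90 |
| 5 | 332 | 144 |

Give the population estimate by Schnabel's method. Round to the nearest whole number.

Marked at large before each occasion: Mᵢ = Σⱼ<ᵢ (Cⱼ − Rⱼ) → M1=0, M2=466, M3=631, M4=727, M5=896
Σ MᵢCᵢ = 0·466 + 466·212 + 631·136 + 727·259 + 896·332 = 0 + 98792 + 85816 + 188293 + 297472 = 670373
Σ Rᵢ = 0 + 47 + 40 + 90 + 144 = 321
N̂ = 670373 / 321 ≈ 2088.4 → 2088

N ≈ 2088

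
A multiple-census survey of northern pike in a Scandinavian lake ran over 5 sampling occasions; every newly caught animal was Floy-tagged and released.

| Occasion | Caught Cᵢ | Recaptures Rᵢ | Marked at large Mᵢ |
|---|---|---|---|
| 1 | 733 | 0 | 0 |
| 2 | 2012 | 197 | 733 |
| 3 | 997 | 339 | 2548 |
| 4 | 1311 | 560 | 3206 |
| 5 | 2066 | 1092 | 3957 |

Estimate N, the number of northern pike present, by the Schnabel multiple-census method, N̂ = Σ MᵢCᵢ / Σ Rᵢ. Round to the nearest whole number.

Σ MᵢCᵢ = 0·733 + 733·2012 + 2548·997 + 3206·1311 + 3957·2066 = 0 + 1474796 + 2540356 + 4203066 + 8175162 = 16393380
Σ Rᵢ = 0 + 197 + 339 + 560 + 1092 = 2188
N̂ = 16393380 / 2188 ≈ 7492.4 → 7492

N ≈ 7492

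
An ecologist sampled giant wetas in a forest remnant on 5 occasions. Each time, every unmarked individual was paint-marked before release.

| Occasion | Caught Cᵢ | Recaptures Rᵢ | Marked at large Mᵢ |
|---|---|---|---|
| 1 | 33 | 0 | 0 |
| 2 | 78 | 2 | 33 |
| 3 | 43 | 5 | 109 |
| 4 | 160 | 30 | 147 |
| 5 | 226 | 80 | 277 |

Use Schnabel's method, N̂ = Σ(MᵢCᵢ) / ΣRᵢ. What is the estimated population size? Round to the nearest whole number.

N ≈ 798

Σ MᵢCᵢ = 0·33 + 33·78 + 109·43 + 147·160 + 277·226 = 0 + 2574 + 4687 + 23520 + 62602 = 93383
Σ Rᵢ = 0 + 2 + 5 + 30 + 80 = 117
N̂ = 93383 / 117 ≈ 798.1 → 798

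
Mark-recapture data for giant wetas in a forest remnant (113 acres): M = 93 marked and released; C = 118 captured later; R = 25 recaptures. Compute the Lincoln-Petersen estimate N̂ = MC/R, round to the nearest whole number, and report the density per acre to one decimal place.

N̂ = 93·118/25 = 10974/25 ≈ 439.0 → 439
Density = N̂ / area = 439 / 113 ≈ 3.88 → 3.9 per acre

density ≈ 3.9 giant wetas per acre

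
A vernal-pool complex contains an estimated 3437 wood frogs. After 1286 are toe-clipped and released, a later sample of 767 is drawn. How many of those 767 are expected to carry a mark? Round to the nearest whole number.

expected recaptures ≈ 287

The marked fraction of the population is 1286/3437, so in a sample of 767 expect C·(M/N) marked.
E[R] = 1286 × 767 / 3437 = 986362 / 3437 ≈ 287.0 → 287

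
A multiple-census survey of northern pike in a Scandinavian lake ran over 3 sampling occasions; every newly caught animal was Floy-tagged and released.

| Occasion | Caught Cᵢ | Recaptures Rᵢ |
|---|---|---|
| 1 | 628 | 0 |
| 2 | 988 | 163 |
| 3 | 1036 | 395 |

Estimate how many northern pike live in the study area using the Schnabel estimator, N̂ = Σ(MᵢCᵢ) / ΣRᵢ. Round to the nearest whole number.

N ≈ 3810

Marked at large before each occasion: Mᵢ = Σⱼ<ᵢ (Cⱼ − Rⱼ) → M1=0, M2=628, M3=1453
Σ MᵢCᵢ = 0·628 + 628·988 + 1453·1036 = 0 + 620464 + 1505308 = 2125772
Σ Rᵢ = 0 + 163 + 395 = 558
N̂ = 2125772 / 558 ≈ 3809.6 → 3810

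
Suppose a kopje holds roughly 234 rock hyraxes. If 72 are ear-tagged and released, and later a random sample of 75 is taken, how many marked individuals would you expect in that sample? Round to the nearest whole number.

expected recaptures ≈ 23

Expected recaptures E[R] = M·C / N.
E[R] = 72 × 75 / 234 = 5400 / 234 ≈ 23.1 → 23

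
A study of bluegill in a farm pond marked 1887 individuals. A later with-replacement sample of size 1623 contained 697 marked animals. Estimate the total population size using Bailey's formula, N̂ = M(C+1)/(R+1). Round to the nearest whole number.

N ≈ 4390

N̂ = 1887·(1623+1)/(697+1) = 1887·1624/698 = 3064488/698 ≈ 4390.4 → 4390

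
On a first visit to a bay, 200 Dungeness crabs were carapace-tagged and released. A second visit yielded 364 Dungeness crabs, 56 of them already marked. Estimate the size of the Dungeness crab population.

N = 1300

N = (200 × 364) / 56 = 72800 / 56 = 1300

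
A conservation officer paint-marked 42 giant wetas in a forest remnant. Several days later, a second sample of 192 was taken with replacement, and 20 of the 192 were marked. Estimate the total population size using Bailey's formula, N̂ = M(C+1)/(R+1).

N = 386

N̂ = 42·(192+1)/(20+1) = 42·193/21 = 8106/21 = 386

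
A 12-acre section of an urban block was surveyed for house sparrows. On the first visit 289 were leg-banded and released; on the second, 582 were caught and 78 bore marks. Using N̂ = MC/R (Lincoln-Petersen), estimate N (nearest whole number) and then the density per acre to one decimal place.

N̂ = 289·582/78 = 168198/78 ≈ 2156.4 → 2156
Density = N̂ / area = 2156 / 12 ≈ 179.67 → 179.7 per acre

density ≈ 179.7 house sparrows per acre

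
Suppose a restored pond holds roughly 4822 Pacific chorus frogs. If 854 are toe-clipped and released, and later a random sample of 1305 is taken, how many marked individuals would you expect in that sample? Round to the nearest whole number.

Expected recaptures E[R] = M·C / N.
E[R] = 854 × 1305 / 4822 = 1114470 / 4822 ≈ 231.1 → 231

expected recaptures ≈ 231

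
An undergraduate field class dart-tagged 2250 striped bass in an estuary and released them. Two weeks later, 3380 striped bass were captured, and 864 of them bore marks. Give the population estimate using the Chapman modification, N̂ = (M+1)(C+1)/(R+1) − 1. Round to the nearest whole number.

N̂ = (2250+1)(3380+1)/(864+1) − 1 = 2251·3381/865 − 1
= 7610631/865 − 1 ≈ 8798.4 − 1 ≈ 8797.4 → 8797

N ≈ 8797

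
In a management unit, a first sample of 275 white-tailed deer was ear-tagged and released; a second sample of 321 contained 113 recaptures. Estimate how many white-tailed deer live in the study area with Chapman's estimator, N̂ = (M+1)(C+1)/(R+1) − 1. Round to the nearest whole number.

N ≈ 779

N̂ = (275+1)(321+1)/(113+1) − 1 = 276·322/114 − 1
= 88872/114 − 1 ≈ 779.6 − 1 ≈ 778.6 → 779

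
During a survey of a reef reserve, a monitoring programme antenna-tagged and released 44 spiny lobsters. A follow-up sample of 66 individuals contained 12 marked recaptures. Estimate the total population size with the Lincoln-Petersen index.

N = (44 × 66) / 12 = 2904 / 12 = 242

N = 242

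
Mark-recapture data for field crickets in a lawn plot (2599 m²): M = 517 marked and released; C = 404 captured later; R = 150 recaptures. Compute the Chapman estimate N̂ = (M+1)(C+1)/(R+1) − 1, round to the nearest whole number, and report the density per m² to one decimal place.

density ≈ 0.5 field crickets per m²

N̂ = 518·405/151 − 1 = 209790/151 − 1 ≈ 1388.3 → 1388
Density = N̂ / area = 1388 / 2599 ≈ 0.53 → 0.5 per m²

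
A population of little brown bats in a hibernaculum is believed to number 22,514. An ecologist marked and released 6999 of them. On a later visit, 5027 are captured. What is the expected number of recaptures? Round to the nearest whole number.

expected recaptures ≈ 1563

Expected recaptures E[R] = M·C / N.
E[R] = 6999 × 5027 / 22514 = 35183973 / 22514 ≈ 1562.8 → 1563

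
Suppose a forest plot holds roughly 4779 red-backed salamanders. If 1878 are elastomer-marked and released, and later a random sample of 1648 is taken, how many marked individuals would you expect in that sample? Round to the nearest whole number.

The marked fraction of the population is 1878/4779, so in a sample of 1648 expect C·(M/N) marked.
E[R] = 1878 × 1648 / 4779 = 3094944 / 4779 ≈ 647.6 → 648

expected recaptures ≈ 648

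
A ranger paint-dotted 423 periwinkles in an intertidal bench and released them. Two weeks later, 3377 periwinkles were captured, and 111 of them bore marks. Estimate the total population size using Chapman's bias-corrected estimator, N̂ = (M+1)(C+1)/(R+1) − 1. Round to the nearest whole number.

N̂ = (423+1)(3377+1)/(111+1) − 1 = 424·3378/112 − 1
= 1432272/112 − 1 ≈ 12788.1 − 1 ≈ 12787.1 → 12787

N ≈ 12,787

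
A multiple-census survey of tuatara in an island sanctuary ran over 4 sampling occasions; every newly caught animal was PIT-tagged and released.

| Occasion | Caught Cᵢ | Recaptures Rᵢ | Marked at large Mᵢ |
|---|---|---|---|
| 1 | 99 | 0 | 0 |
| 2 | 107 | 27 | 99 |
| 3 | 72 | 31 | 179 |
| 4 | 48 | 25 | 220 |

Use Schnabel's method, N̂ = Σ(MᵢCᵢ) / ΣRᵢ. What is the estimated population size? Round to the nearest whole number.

N ≈ 410

Σ MᵢCᵢ = 0·99 + 99·107 + 179·72 + 220·48 = 0 + 10593 + 12888 + 10560 = 34041
Σ Rᵢ = 0 + 27 + 31 + 25 = 83
N̂ = 34041 / 83 ≈ 410.1 → 410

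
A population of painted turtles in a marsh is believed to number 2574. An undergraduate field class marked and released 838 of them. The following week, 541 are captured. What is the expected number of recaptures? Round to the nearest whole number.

expected recaptures ≈ 176

Expected recaptures E[R] = M·C / N.
E[R] = 838 × 541 / 2574 = 453358 / 2574 ≈ 176.1 → 176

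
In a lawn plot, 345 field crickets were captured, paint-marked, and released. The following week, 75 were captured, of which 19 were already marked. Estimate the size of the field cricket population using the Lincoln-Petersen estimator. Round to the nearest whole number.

N = (345 × 75) / 19 = 25875 / 19 ≈ 1361.8 → 1362

N ≈ 1362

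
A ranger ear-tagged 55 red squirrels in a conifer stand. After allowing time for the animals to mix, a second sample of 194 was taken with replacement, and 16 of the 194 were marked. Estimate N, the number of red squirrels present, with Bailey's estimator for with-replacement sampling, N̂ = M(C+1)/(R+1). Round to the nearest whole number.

N̂ = 55·(194+1)/(16+1) = 55·195/17 = 10725/17 ≈ 630.9 → 631

N ≈ 631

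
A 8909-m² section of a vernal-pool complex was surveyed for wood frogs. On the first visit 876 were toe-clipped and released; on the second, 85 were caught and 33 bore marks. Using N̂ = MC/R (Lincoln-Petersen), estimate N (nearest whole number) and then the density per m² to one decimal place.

density ≈ 0.3 wood frogs per m²

N̂ = 876·85/33 = 74460/33 ≈ 2256.4 → 2256
Density = N̂ / area = 2256 / 8909 ≈ 0.25 → 0.3 per m²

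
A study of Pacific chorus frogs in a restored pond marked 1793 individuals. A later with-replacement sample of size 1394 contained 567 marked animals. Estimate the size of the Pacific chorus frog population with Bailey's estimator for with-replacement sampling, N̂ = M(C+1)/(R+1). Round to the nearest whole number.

N̂ = 1793·(1394+1)/(567+1) = 1793·1395/568 = 2501235/568 ≈ 4403.6 → 4404

N ≈ 4404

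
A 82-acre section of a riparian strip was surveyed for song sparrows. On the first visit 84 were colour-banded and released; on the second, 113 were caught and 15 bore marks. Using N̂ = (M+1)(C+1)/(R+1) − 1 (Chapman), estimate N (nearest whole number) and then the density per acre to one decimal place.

N̂ = 85·114/16 − 1 = 9690/16 − 1 ≈ 604.6 → 605
Density = N̂ / area = 605 / 82 ≈ 7.38 → 7.4 per acre

density ≈ 7.4 song sparrows per acre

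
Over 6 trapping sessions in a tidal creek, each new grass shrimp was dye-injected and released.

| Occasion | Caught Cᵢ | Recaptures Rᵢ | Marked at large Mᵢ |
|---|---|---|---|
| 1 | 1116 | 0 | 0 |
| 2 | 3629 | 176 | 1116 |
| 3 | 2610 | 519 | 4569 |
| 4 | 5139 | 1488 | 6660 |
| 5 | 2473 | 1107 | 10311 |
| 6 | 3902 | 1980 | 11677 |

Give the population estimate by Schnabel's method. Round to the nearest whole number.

N ≈ 23,010

Σ MᵢCᵢ = 0·1116 + 1116·3629 + 4569·2610 + 6660·5139 + 10311·2473 + 11677·3902 = 0 + 4049964 + 11925090 + 34225740 + 25499103 + 45563654 = 121263551
Σ Rᵢ = 0 + 176 + 519 + 1488 + 1107 + 1980 = 5270
N̂ = 121263551 / 5270 ≈ 23010.2 → 23010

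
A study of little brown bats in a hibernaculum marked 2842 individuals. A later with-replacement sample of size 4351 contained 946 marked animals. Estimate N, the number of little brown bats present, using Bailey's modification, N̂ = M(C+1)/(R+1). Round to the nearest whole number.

N̂ = 2842·(4351+1)/(946+1) = 2842·4352/947 = 12368384/947 ≈ 13060.6 → 13061

N ≈ 13,061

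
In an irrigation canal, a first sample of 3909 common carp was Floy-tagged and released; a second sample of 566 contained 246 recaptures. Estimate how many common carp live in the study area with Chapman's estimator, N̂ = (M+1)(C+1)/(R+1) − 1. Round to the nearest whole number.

N ≈ 8975

N̂ = (3909+1)(566+1)/(246+1) − 1 = 3910·567/247 − 1
= 2216970/247 − 1 ≈ 8975.6 − 1 ≈ 8974.6 → 8975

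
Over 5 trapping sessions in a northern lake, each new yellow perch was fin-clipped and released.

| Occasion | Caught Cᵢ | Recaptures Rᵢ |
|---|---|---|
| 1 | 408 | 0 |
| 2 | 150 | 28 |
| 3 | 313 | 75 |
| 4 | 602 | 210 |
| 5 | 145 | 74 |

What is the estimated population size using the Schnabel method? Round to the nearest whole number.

Marked at large before each occasion: Mᵢ = Σⱼ<ᵢ (Cⱼ − Rⱼ) → M1=0, M2=408, M3=530, M4=768, M5=1160
Σ MᵢCᵢ = 0·408 + 408·150 + 530·313 + 768·602 + 1160·145 = 0 + 61200 + 165890 + 462336 + 168200 = 857626
Σ Rᵢ = 0 + 28 + 75 + 210 + 74 = 387
N̂ = 857626 / 387 ≈ 2216.1 → 2216

N ≈ 2216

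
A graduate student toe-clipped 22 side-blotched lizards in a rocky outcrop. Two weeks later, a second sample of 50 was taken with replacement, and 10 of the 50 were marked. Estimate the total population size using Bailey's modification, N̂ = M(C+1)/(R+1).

N̂ = 22·(50+1)/(10+1) = 22·51/11 = 1122/11 = 102

N = 102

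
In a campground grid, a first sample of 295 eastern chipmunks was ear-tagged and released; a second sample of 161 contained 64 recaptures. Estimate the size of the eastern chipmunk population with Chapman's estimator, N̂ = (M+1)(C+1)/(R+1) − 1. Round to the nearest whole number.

N̂ = (295+1)(161+1)/(64+1) − 1 = 296·162/65 − 1
= 47952/65 − 1 ≈ 737.7 − 1 ≈ 736.7 → 737

N ≈ 737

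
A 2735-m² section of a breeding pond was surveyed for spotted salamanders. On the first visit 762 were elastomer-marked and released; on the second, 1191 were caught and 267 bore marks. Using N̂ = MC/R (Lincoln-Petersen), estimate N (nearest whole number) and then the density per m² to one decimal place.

N̂ = 762·1191/267 = 907542/267 ≈ 3399.0 → 3399
Density = N̂ / area = 3399 / 2735 ≈ 1.24 → 1.2 per m²

density ≈ 1.2 spotted salamanders per m²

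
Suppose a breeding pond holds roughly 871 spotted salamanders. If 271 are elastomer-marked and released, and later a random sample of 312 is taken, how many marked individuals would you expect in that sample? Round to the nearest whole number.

The marked fraction of the population is 271/871, so in a sample of 312 expect C·(M/N) marked.
E[R] = 271 × 312 / 871 = 84552 / 871 ≈ 97.1 → 97

expected recaptures ≈ 97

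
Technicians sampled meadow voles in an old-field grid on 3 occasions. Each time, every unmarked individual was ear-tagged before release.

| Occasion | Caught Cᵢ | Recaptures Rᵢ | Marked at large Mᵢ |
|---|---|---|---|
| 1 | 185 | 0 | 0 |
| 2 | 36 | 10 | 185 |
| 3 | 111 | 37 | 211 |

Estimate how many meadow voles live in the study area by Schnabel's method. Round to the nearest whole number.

Σ MᵢCᵢ = 0·185 + 185·36 + 211·111 = 0 + 6660 + 23421 = 30081
Σ Rᵢ = 0 + 10 + 37 = 47
N̂ = 30081 / 47 ≈ 640.0 → 640

N ≈ 640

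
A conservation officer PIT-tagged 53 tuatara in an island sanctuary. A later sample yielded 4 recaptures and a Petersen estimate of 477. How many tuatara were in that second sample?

From N = M·C/R: C = N·R / M = 477·4 / 53 = 1908 / 53 = 36.

C = 36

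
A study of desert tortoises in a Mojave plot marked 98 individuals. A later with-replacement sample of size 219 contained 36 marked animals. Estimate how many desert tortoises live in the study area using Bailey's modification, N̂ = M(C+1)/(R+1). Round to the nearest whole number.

N̂ = 98·(219+1)/(36+1) = 98·220/37 = 21560/37 ≈ 582.7 → 583

N ≈ 583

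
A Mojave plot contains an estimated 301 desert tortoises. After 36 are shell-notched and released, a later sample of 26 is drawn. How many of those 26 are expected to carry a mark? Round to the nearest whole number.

expected recaptures ≈ 3

Expected recaptures E[R] = M·C / N.
E[R] = 36 × 26 / 301 = 936 / 301 ≈ 3.1 → 3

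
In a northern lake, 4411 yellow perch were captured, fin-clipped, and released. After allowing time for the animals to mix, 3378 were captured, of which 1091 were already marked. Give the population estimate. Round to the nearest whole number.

N ≈ 13,658

If marked individuals mix randomly, R/C ≈ M/N, giving N ≈ M·C/R.
N = (4411 × 3378) / 1091 = 14900358 / 1091 ≈ 13657.5 → 13658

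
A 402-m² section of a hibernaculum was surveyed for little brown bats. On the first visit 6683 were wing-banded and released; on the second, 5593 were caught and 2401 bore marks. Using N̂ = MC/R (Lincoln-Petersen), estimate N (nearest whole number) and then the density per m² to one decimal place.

N̂ = 6683·5593/2401 = 37378019/2401 ≈ 15567.7 → 15568
Density = N̂ / area = 15568 / 402 ≈ 38.73 → 38.7 per m²

density ≈ 38.7 little brown bats per m²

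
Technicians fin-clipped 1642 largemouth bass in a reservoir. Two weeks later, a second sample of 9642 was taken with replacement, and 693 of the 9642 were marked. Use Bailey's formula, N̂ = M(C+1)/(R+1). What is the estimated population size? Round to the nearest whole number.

N̂ = 1642·(9642+1)/(693+1) = 1642·9643/694 = 15833806/694 ≈ 22815.3 → 22815

N ≈ 22,815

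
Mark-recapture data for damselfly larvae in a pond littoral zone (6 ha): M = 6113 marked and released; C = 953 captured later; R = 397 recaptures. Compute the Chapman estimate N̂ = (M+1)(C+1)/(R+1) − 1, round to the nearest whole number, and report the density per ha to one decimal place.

N̂ = 6114·954/398 − 1 = 5832756/398 − 1 ≈ 14654.2 → 14654
Density = N̂ / area = 14654 / 6 ≈ 2442.33 → 2442.3 per ha

density ≈ 2442.3 damselfly larvae per ha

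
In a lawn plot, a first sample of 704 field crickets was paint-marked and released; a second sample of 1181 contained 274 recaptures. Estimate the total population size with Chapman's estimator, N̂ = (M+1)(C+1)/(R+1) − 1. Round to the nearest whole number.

N ≈ 3029

N̂ = (704+1)(1181+1)/(274+1) − 1 = 705·1182/275 − 1
= 833310/275 − 1 ≈ 3030.2 − 1 ≈ 3029.2 → 3029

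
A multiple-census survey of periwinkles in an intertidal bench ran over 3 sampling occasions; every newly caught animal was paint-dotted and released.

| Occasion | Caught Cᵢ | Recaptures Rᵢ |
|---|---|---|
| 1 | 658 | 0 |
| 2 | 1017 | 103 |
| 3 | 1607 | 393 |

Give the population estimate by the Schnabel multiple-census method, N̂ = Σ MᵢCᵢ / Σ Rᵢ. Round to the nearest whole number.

Marked at large before each occasion: Mᵢ = Σⱼ<ᵢ (Cⱼ − Rⱼ) → M1=0, M2=658, M3=1572
Σ MᵢCᵢ = 0·658 + 658·1017 + 1572·1607 = 0 + 669186 + 2526204 = 3195390
Σ Rᵢ = 0 + 103 + 393 = 496
N̂ = 3195390 / 496 ≈ 6442.3 → 6442

N ≈ 6442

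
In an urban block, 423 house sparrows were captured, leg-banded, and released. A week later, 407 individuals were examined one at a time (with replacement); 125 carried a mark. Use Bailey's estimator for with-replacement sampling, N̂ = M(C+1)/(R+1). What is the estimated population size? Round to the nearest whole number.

N ≈ 1370

N̂ = 423·(407+1)/(125+1) = 423·408/126 = 172584/126 ≈ 1369.7 → 1370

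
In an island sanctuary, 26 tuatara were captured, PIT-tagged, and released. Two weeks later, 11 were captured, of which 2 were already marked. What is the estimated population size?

Lincoln-Petersen assumes M/N = R/C, so N = M·C / R.
N = (26 × 11) / 2 = 286 / 2 = 143

N = 143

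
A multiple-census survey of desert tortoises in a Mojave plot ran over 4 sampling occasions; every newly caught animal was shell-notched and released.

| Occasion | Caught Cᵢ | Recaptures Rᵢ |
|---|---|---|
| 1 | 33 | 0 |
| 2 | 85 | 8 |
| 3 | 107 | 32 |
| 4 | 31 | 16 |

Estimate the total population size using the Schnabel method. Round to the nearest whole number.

Marked at large before each occasion: Mᵢ = Σⱼ<ᵢ (Cⱼ − Rⱼ) → M1=0, M2=33, M3=110, M4=185
Σ MᵢCᵢ = 0·33 + 33·85 + 110·107 + 185·31 = 0 + 2805 + 11770 + 5735 = 20310
Σ Rᵢ = 0 + 8 + 32 + 16 = 56
N̂ = 20310 / 56 ≈ 362.7 → 363

N ≈ 363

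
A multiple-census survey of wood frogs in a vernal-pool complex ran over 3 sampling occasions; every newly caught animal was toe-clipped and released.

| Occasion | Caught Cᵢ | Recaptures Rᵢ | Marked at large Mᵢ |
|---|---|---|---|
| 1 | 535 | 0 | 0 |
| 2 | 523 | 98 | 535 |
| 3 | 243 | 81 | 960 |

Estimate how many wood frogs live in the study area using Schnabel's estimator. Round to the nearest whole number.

Σ MᵢCᵢ = 0·535 + 535·523 + 960·243 = 0 + 279805 + 233280 = 513085
Σ Rᵢ = 0 + 98 + 81 = 179
N̂ = 513085 / 179 ≈ 2866.4 → 2866

N ≈ 2866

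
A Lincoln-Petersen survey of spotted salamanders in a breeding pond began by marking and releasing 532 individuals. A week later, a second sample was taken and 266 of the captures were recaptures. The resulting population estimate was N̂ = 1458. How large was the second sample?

C = 729

From N = M·C/R: C = N·R / M = 1458·266 / 532 = 387828 / 532 = 729.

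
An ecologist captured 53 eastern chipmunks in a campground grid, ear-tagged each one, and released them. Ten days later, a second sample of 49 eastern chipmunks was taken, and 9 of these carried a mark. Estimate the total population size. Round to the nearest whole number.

N = (53 × 49) / 9 = 2597 / 9 ≈ 288.6 → 289

N ≈ 289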